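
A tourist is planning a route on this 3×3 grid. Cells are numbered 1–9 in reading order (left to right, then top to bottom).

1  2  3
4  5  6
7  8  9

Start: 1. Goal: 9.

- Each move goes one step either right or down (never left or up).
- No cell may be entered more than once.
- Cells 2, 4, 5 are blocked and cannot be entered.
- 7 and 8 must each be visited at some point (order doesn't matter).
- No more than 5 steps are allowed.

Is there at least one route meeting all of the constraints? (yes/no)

Right/down moves force the required cells to be taken in the order 7, 8. Every right/down route from 1 to 7 runs into a blocked cell, so that leg cannot be completed.

no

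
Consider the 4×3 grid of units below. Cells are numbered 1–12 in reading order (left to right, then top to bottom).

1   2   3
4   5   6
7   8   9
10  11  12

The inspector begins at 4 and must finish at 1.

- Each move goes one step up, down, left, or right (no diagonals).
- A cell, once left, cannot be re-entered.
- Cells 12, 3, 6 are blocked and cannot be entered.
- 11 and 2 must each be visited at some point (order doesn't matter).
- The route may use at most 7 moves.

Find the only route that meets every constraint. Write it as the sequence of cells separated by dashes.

4 - 7 - 10 - 11 - 8 - 5 - 2 - 1

The 7-move cap with required stops at 11, 2 leaves no slack for detours.
Route from 4: 2× down (reaching 10), right to 11, 3× up (reaching 2), left to 1 — 7 moves in all.
Check: all required cells visited; 7 ≤ 7 moves.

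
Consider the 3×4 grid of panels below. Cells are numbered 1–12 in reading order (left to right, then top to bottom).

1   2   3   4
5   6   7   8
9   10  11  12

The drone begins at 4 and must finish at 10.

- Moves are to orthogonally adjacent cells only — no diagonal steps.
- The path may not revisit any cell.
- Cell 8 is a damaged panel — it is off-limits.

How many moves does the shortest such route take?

The Manhattan distance from 4 to 10 is |1−3| + |4−2| = 4, so at least 4 moves are needed.
A route of 4 moves achieves this: 4 → 3 → 7 → 11 → 10.
Since 4 matches the lower bound, it is optimal.

4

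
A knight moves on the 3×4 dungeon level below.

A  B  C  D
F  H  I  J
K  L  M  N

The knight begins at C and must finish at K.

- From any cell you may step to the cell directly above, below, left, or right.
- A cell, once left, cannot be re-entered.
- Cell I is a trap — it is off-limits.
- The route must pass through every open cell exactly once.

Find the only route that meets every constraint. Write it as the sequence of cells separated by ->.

Need to visit all 11 open cells exactly once, starting at C and ending at K.
Cell M has only two open neighbours (L and N), so the path must pass straight through it: one of those is the cell it's entered from and the other is where it exits.
Route from C: right 1 to D, down 2 to N, left 2 to L, up 2 to B, left 1 to A, down 2 to K — 10 moves in all.
Check: all 11 open cells covered.

C -> D -> J -> N -> M -> L -> H -> B -> A -> F -> K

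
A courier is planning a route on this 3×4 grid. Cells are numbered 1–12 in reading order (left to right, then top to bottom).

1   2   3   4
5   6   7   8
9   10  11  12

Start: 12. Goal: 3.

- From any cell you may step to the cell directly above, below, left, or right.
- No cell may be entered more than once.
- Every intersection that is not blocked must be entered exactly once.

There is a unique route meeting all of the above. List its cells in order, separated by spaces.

Need to visit all 12 open cells exactly once, starting at 12 and ending at 3.
Cell 1 has only two open neighbours (5 and 2), so the path must pass straight through it: one of those is the cell it's entered from and the other is where it exits.
Route from 12: 3× left (reaching 9), 2× up (reaching 1), right to 2, down to 6, 2× right (reaching 8), up to 4, left to 3 — 11 moves in all.
Check: all 12 open cells covered.

12 11 10 9 5 1 2 6 7 8 4 3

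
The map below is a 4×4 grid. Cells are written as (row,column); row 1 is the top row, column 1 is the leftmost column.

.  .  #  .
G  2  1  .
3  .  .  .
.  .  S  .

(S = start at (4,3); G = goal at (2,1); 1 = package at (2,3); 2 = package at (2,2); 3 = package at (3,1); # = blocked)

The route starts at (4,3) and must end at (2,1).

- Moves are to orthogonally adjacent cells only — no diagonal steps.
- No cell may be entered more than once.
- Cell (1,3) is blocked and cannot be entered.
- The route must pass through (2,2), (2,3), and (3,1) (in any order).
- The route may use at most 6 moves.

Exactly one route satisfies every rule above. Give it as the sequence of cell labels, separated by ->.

The budget equals the shortest possible length, so every move has to be on a shortest route through the required cells.
Route from (4,3): up 2 to (2,3), left 1 to (2,2), down 1 to (3,2), left 1 to (3,1), up 1 to (2,1) — 6 moves in all.
Check: all required cells visited; 6 ≤ 6 moves.

(4,3) -> (3,3) -> (2,3) -> (2,2) -> (3,2) -> (3,1) -> (2,1)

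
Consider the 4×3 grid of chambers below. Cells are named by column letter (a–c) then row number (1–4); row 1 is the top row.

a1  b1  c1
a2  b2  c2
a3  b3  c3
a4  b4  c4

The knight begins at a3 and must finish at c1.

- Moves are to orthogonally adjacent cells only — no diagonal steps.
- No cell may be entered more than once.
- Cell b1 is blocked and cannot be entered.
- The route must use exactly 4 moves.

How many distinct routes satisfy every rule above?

3

Need simple routes of exactly 4 moves from a3 to c1 (Manhattan distance 4, so 0 moves are spent on a detour and 0 undoing it).
Enumerating: a3 a2 b2 c2 c1 | a3 b3 b2 c2 c1 | a3 b3 c3 c2 c1.
That gives 3 routes.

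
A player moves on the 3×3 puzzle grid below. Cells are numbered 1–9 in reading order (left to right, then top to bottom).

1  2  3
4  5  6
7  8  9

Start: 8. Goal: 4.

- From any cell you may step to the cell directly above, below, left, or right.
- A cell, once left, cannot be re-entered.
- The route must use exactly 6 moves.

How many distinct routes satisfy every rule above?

4

Need simple routes of exactly 6 moves from 8 to 4 (Manhattan distance 2, so 2 moves are spent on a detour and 2 undoing it).
Enumerating: 8 5 6 3 2 1 4 | 8 9 6 3 2 5 4 | 8 9 6 3 2 1 4 | 8 9 6 5 2 1 4.
That gives 4 routes.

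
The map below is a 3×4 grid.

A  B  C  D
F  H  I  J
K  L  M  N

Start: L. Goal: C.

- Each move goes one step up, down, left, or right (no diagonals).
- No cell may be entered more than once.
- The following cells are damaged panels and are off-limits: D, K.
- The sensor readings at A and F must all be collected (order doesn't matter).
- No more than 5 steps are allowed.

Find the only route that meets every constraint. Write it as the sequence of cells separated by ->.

The budget equals the shortest possible length, so every move has to be on a shortest route through the required cells.
Route from L: up to H, left to F, up to A, 2× right (reaching C) — 5 moves in all.
Check: all required cells visited; 5 ≤ 5 moves.

L -> H -> F -> A -> B -> C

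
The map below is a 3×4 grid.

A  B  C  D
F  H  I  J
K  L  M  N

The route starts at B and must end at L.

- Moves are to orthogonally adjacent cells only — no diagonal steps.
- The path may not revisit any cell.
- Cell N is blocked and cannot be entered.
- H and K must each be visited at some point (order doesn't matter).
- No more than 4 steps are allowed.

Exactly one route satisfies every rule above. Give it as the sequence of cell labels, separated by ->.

The 4-move cap with required stops at H, K leaves no slack for detours.
Route from B: down 1 to H, left 1 to F, down 1 to K, right 1 to L — 4 moves in all.
Check: all required cells visited; 4 ≤ 4 moves.

B -> H -> F -> K -> L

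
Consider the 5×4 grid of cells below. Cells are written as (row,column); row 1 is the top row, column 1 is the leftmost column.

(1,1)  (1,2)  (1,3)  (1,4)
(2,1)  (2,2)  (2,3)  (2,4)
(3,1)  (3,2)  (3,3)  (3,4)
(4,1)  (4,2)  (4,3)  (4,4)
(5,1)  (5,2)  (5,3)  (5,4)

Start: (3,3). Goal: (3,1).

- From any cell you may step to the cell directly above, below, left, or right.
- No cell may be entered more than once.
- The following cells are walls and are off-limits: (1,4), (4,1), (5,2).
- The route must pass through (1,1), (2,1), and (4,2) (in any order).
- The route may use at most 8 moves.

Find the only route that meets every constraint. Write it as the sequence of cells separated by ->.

(3,3) -> (4,3) -> (4,2) -> (3,2) -> (2,2) -> (1,2) -> (1,1) -> (2,1) -> (3,1)

The 8-move cap with required stops at (1,1), (2,1), (4,2) leaves no slack for detours.
Route from (3,3): down 1 to (4,3), left 1 to (4,2), up 3 to (1,2), left 1 to (1,1), down 2 to (3,1) — 8 moves in all.
Check: all required cells visited; 8 ≤ 8 moves.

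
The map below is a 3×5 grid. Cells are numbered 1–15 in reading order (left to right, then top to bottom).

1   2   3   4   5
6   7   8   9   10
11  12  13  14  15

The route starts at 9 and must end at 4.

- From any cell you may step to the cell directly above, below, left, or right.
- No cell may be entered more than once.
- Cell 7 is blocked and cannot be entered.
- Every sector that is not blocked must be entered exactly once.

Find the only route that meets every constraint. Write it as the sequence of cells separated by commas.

9, 8, 3, 2, 1, 6, 11, 12, 13, 14, 15, 10, 5, 4

Need to visit all 14 open cells exactly once, starting at 9 and ending at 4.
Cell 12 has only two open neighbours (11 and 13), so the path must pass straight through it: one of those is the cell it's entered from and the other is where it exits.
Route from 9: left to 8, up to 3, 2× left (reaching 1), 2× down (reaching 11), 4× right (reaching 15), 2× up (reaching 5), left to 4 — 13 moves in all.
Check: all 14 open cells covered.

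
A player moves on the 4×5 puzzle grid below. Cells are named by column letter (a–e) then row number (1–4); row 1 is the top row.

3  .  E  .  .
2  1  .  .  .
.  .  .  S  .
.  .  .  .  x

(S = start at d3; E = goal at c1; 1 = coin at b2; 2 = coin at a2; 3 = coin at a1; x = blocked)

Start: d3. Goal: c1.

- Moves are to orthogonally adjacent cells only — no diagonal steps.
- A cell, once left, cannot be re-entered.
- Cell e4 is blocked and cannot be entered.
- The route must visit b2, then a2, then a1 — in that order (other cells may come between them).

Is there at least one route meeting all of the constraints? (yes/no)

yes

One route that works: d3 → d2 → c2 → b2 → a2 → a1 → b1 → c1.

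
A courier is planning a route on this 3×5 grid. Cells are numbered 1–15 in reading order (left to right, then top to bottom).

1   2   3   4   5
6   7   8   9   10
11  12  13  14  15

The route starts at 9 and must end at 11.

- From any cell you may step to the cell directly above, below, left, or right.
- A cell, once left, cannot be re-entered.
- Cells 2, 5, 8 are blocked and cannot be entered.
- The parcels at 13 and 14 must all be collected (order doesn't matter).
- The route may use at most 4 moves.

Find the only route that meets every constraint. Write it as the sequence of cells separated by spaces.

The 4-move cap with required stops at 13, 14 leaves no slack for detours.
Route from 9: down to 14, 3× left (reaching 11) — 4 moves in all.
Check: all required cells visited; 4 ≤ 4 moves.

9 14 13 12 11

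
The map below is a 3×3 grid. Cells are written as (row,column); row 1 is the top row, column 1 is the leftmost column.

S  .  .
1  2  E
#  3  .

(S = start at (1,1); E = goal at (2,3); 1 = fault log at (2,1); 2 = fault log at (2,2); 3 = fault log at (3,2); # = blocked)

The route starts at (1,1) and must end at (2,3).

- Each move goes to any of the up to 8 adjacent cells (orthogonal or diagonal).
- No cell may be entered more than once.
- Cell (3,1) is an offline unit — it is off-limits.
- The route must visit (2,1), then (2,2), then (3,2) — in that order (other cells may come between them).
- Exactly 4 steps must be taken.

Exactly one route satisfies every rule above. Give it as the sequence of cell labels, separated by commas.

The waypoints must appear in the order (2,1), (2,2), (3,2), with no cell reused.
Route from (1,1): down to (2,1), right to (2,2), down to (3,2), up-right to (2,3) — 4 moves in all.
Check: order respected (1 at step 1, 2 at step 2, 3 at step 3); 4 moves as required.

(1,1), (2,1), (2,2), (3,2), (2,3)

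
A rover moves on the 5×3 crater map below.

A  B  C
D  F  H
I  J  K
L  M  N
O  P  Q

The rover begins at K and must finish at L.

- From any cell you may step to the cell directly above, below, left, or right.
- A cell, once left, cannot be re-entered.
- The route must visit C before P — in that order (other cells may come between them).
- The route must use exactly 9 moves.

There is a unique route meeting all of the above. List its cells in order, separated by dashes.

The waypoints must appear in the order C, P, with no cell reused.
Route from K: 2× up (reaching C), left to B, 4× down (reaching P), left to O, up to L — 9 moves in all.
Check: order respected (C at step 2, P at step 7); 9 moves as required.

K - H - C - B - F - J - M - P - O - L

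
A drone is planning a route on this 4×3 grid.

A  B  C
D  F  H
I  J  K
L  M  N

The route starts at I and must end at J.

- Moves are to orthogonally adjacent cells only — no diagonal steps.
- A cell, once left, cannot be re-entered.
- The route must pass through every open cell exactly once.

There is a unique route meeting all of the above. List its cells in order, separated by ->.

I -> L -> M -> N -> K -> H -> C -> B -> A -> D -> F -> J

Need to visit all 12 open cells exactly once, starting at I and ending at J.
Cell A has only two open neighbours (D and B), so the path must pass straight through it: one of those is the cell it's entered from and the other is where it exits.
Route from I: down 1 to L, right 2 to N, up 3 to C, left 2 to A, down 1 to D, right 1 to F, down 1 to J — 11 moves in all.
Check: all 12 open cells covered.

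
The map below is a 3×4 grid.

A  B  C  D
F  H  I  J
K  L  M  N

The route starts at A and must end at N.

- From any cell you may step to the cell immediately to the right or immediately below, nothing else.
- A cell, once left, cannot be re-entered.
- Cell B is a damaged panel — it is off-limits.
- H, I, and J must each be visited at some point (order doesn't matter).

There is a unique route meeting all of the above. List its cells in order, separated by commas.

Moves only go right or down, so the column and row indices never decrease.
Route from A: down to F, 3× right (reaching J), down to N — 5 moves in all.
Check: all required cells visited.

A, F, H, I, J, N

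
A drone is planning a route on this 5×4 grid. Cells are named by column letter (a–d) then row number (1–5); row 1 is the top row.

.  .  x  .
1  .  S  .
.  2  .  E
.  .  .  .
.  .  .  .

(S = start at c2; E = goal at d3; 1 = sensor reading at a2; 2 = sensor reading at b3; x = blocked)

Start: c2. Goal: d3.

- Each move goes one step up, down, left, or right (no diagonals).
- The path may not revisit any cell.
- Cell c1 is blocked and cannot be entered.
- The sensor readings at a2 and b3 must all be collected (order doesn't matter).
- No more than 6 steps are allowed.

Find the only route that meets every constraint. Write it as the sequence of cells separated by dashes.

The budget equals the shortest possible length, so every move has to be on a shortest route through the required cells.
Route from c2: left 2 to a2, down 1 to a3, right 3 to d3 — 6 moves in all.
Check: all required cells visited; 6 ≤ 6 moves.

c2 - b2 - a2 - a3 - b3 - c3 - d3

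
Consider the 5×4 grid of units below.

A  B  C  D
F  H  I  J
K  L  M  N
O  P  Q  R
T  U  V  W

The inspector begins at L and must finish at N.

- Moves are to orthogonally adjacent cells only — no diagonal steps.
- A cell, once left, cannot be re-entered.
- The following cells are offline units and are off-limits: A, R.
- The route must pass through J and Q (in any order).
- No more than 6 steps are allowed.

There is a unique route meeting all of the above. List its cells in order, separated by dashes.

The budget equals the shortest possible length, so every move has to be on a shortest route through the required cells.
Route from L: down to P, right to Q, 2× up (reaching I), right to J, down to N — 6 moves in all.
Check: all required cells visited; 6 ≤ 6 moves.

L - P - Q - M - I - J - N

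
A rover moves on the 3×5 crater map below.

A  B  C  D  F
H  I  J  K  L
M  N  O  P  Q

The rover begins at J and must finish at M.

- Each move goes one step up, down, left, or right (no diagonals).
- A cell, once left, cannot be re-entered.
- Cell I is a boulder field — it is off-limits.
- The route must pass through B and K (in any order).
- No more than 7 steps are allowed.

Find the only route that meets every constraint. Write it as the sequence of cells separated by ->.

The 7-move cap with required stops at B, K leaves no slack for detours.
Route from J: right 1 to K, up 1 to D, left 3 to A, down 2 to M — 7 moves in all.
Check: all required cells visited; 7 ≤ 7 moves.

J -> K -> D -> C -> B -> A -> H -> M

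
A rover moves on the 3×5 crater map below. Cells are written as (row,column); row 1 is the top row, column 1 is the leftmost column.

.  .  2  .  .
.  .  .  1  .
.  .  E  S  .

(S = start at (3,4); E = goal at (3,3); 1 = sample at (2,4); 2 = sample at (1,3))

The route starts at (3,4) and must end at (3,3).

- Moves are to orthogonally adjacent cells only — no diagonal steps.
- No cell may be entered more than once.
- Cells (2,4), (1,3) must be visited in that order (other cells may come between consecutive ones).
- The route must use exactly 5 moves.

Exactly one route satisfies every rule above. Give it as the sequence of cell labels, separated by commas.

The waypoints must appear in the order (2,4), (1,3), with no cell reused.
Route from (3,4): 2× up (reaching (1,4)), left to (1,3), 2× down (reaching (3,3)) — 5 moves in all.
Check: order respected (1 at step 1, 2 at step 3); 5 moves as required.

(3,4), (2,4), (1,4), (1,3), (2,3), (3,3)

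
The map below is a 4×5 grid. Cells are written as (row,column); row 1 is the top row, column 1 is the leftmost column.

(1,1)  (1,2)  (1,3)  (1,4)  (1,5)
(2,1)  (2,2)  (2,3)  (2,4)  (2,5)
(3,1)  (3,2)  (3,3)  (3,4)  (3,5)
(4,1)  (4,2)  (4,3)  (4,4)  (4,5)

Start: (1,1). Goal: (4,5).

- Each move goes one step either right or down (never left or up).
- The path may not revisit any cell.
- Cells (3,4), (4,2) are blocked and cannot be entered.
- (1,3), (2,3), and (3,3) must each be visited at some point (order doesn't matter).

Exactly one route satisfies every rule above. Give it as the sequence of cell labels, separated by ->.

Moves only go right or down, so the column and row indices never decrease.
Route from (1,1): right 2 to (1,3), down 3 to (4,3), right 2 to (4,5) — 7 moves in all.
Check: all required cells visited.

(1,1) -> (1,2) -> (1,3) -> (2,3) -> (3,3) -> (4,3) -> (4,4) -> (4,5)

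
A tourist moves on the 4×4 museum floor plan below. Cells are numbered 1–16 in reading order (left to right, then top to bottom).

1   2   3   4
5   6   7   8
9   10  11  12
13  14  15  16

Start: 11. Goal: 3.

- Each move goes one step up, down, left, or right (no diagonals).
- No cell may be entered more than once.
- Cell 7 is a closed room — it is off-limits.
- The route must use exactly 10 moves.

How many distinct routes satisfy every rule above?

8

Need simple routes of exactly 10 moves from 11 to 3 (Manhattan distance 2, so 4 moves are spent on a detour and 4 undoing it).
Enumerating: 11 15 14 13 9 10 6 5 1 2 3 | 11 10 9 13 14 15 16 12 8 4 3 | 11 12 16 15 14 10 6 5 1 2 3 | 11 12 16 15 14 10 9 5 1 2 3 | 11 12 16 15 14 10 9 5 6 2 3 | 11 12 16 15 14 13 9 5 1 2 3 | 11 12 16 15 14 13 9 5 6 2 3 | 11 12 16 15 14 13 9 10 6 2 3.
That gives 8 routes.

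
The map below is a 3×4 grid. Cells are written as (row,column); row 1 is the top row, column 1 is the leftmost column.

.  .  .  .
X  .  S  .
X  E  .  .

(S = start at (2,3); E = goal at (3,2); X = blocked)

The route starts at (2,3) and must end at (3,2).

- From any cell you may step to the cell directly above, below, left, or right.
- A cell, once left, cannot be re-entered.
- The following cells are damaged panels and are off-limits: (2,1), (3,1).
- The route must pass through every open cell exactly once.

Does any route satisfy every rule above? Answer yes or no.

Cell (1,1) has only one open neighbour but is neither the start nor the goal, so a Hamiltonian route would have to both enter and leave it through the same neighbour — impossible without revisiting.

no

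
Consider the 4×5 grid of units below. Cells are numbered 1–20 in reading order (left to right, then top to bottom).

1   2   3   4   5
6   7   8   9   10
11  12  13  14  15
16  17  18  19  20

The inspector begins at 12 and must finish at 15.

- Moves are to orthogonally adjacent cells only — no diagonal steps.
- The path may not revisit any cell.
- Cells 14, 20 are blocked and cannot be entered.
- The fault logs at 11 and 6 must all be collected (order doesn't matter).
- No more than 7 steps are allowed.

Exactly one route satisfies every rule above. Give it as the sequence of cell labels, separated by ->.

The budget equals the shortest possible length, so every move has to be on a shortest route through the required cells.
Route from 12: left to 11, up to 6, 4× right (reaching 10), down to 15 — 7 moves in all.
Check: all required cells visited; 7 ≤ 7 moves.

12 -> 11 -> 6 -> 7 -> 8 -> 9 -> 10 -> 15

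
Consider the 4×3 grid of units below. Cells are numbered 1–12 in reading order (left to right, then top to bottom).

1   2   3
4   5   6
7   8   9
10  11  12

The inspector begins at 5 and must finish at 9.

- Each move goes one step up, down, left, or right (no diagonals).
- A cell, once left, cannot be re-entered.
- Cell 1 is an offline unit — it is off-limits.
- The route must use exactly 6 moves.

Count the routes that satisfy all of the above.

4

Need simple routes of exactly 6 moves from 5 to 9 (Manhattan distance 2, so 2 moves are spent on a detour and 2 undoing it).
Enumerating: 5 8 7 10 11 12 9 | 5 4 7 10 11 8 9 | 5 4 7 10 11 12 9 | 5 4 7 8 11 12 9.
That gives 4 routes.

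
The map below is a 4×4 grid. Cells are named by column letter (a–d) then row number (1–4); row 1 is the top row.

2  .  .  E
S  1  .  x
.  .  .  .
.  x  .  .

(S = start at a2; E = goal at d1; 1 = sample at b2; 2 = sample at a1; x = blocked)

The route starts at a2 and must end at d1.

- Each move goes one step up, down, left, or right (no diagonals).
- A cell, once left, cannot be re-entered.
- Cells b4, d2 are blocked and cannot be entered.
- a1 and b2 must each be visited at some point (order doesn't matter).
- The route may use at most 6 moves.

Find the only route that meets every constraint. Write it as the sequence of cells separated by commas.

The budget equals the shortest possible length, so every move has to be on a shortest route through the required cells.
Route from a2: up to a1, right to b1, down to b2, right to c2, up to c1, right to d1 — 6 moves in all.
Check: all required cells visited; 6 ≤ 6 moves.

a2, a1, b1, b2, c2, c1, d1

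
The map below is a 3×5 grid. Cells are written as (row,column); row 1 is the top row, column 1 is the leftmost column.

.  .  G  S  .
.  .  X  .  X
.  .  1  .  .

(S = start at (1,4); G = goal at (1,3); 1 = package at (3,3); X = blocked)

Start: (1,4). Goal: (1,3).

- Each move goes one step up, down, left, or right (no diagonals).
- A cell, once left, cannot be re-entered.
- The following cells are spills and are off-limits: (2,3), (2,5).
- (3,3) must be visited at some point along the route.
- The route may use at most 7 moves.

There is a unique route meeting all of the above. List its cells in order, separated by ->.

The 7-move cap with required stops at (3,3) leaves no slack for detours.
Route from (1,4): 2× down (reaching (3,4)), 2× left (reaching (3,2)), 2× up (reaching (1,2)), right to (1,3) — 7 moves in all.
Check: all required cells visited; 7 ≤ 7 moves.

(1,4) -> (2,4) -> (3,4) -> (3,3) -> (3,2) -> (2,2) -> (1,2) -> (1,3)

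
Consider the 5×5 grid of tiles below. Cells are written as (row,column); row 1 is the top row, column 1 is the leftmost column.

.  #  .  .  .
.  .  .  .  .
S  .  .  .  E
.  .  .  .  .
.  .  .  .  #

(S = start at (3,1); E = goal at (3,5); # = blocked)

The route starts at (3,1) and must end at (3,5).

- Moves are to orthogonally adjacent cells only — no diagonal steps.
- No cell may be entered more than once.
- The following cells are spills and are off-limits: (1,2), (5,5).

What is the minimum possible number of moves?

4

The Manhattan distance from (3,1) to (3,5) is |3−3| + |1−5| = 4, so at least 4 moves are needed.
A route of 4 moves achieves this: (3,1) → (3,2) → (3,3) → (3,4) → (3,5).
Since 4 matches the lower bound, it is optimal.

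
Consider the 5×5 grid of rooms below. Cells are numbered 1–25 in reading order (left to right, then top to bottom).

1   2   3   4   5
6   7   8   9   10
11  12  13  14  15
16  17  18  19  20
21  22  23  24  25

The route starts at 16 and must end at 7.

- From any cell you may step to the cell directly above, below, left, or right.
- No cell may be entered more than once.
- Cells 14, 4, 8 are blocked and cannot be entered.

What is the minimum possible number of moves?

The Manhattan distance from 16 to 7 is |4−2| + |1−2| = 3, so at least 3 moves are needed.
A route of 3 moves achieves this: 16 → 11 → 6 → 7.
Since 3 matches the lower bound, it is optimal.

3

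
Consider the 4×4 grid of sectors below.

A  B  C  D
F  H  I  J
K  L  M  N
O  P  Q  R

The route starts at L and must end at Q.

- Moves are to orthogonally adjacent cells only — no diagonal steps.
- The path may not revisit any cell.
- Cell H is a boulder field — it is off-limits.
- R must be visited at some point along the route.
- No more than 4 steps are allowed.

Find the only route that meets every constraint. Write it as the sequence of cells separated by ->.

Any route must reach R and still end at Q within 4 moves, so the order of the required stops is forced.
Route from L: right 2 to N, down 1 to R, left 1 to Q — 4 moves in all.
Check: all required cells visited; 4 ≤ 4 moves.

L -> M -> N -> R -> Q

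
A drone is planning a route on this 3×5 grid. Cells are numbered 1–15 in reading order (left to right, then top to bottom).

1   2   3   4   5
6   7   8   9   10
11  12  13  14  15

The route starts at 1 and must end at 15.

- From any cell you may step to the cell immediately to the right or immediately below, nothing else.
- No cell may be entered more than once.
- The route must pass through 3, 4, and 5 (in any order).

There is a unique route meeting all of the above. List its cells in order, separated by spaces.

Moves only go right or down, so the column and row indices never decrease.
Route from 1: right 4 to 5, down 2 to 15 — 6 moves in all.
Check: all required cells visited.

1 2 3 4 5 10 15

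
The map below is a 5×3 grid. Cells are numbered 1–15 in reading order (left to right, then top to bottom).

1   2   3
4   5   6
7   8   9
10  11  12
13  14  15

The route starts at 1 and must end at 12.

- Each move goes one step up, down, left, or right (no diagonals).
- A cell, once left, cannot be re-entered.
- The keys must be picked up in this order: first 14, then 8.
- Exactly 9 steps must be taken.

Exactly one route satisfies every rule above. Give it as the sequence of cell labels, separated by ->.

1 -> 4 -> 7 -> 10 -> 13 -> 14 -> 11 -> 8 -> 9 -> 12

The waypoints must appear in the order 14, 8, with no cell reused.
Route from 1: 4× down (reaching 13), right to 14, 2× up (reaching 8), right to 9, down to 12 — 9 moves in all.
Check: order respected (14 at step 5, 8 at step 7); 9 moves as required.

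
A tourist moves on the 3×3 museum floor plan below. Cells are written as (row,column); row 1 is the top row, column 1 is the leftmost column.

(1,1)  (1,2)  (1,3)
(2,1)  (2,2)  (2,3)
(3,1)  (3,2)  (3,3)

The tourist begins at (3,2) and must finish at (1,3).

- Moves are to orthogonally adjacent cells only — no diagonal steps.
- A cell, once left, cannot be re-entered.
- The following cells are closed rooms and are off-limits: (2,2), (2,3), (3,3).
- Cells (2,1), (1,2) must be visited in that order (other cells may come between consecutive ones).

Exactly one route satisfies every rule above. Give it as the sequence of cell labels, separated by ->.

(3,2) -> (3,1) -> (2,1) -> (1,1) -> (1,2) -> (1,3)

The waypoints must appear in the order (2,1), (1,2), with no cell reused.
Route from (3,2): left 1 to (3,1), up 2 to (1,1), right 2 to (1,3) — 5 moves in all.
Check: order respected ((2,1) at step 2, (1,2) at step 4).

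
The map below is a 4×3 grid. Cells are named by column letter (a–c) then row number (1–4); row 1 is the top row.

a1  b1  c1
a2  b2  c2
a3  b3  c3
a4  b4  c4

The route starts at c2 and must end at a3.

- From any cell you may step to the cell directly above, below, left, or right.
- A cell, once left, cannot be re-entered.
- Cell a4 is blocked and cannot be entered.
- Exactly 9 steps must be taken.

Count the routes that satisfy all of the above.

Need simple routes of exactly 9 moves from c2 to a3 (Manhattan distance 3, so 3 moves are spent on a detour and 3 undoing it).
Enumerating: c2 c3 c4 b4 b3 b2 b1 a1 a2 a3.
That gives 1 route.

1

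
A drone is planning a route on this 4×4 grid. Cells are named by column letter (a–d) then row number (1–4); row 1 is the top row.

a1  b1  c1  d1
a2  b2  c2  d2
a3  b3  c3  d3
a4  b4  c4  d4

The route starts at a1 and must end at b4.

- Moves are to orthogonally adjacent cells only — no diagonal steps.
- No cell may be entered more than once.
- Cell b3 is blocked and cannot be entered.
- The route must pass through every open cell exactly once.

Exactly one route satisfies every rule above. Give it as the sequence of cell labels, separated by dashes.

Need to visit all 15 open cells exactly once, starting at a1 and ending at b4.
Cell a3 has only two open neighbours (a2 and a4), so the path must pass straight through it: one of those is the cell it's entered from and the other is where it exits.
Route from a1: 3× right (reaching d1), 3× down (reaching d4), left to c4, 2× up (reaching c2), 2× left (reaching a2), 2× down (reaching a4), right to b4 — 14 moves in all.
Check: all 15 open cells covered.

a1 - b1 - c1 - d1 - d2 - d3 - d4 - c4 - c3 - c2 - b2 - a2 - a3 - a4 - b4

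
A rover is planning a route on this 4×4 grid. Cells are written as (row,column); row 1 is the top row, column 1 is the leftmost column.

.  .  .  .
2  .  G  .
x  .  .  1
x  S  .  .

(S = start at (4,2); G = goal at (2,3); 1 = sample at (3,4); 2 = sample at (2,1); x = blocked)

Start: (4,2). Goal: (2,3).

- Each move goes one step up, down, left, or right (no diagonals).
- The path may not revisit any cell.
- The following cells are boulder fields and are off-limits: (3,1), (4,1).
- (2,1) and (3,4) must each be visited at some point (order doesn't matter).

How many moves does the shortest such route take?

Any route passes through (2,1) and (3,4) in some order between (4,2) and (2,3). Summing Manhattan distances along each leg and taking the cheapest ordering ((4,2) → (3,4) → (2,1) → (2,3)) gives a lower bound of 3 + 4 + 2 = 9 moves.
The shortest route satisfying every rule uses 11 moves: (4,2) → (3,2) → (2,2) → (2,1) → (1,1) → (1,2) → (1,3) → (1,4) → (2,4) → (3,4) → (3,3) → (2,3).
The no-revisit rule (legs can't share cells) pushes the minimum above the 9-move bound; an exhaustive check rules out every length from 9 to 10, leaving 11 as the minimum.

11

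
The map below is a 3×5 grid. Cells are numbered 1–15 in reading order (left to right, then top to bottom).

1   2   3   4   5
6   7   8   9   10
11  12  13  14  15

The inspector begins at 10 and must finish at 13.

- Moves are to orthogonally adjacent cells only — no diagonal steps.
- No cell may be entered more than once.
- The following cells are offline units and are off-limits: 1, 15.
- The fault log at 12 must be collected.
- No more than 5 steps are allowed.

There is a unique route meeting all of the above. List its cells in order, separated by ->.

10 -> 9 -> 8 -> 7 -> 12 -> 13

The 5-move cap with required stops at 12 leaves no slack for detours.
Route from 10: 3× left (reaching 7), down to 12, right to 13 — 5 moves in all.
Check: all required cells visited; 5 ≤ 5 moves.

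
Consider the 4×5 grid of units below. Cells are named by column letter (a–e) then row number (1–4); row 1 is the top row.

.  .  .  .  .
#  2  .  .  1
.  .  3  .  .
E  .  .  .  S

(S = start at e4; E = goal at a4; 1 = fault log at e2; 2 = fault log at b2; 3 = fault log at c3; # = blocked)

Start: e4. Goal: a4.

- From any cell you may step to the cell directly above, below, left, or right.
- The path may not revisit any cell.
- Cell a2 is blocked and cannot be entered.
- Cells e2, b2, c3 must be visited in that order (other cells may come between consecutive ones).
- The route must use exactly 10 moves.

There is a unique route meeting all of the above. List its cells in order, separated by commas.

The waypoints must appear in the order e2, b2, c3, with no cell reused.
Route from e4: 2× up (reaching e2), 3× left (reaching b2), down to b3, right to c3, down to c4, 2× left (reaching a4) — 10 moves in all.
Check: order respected (1 at step 2, 2 at step 5, 3 at step 7); 10 moves as required.

e4, e3, e2, d2, c2, b2, b3, c3, c4, b4, a4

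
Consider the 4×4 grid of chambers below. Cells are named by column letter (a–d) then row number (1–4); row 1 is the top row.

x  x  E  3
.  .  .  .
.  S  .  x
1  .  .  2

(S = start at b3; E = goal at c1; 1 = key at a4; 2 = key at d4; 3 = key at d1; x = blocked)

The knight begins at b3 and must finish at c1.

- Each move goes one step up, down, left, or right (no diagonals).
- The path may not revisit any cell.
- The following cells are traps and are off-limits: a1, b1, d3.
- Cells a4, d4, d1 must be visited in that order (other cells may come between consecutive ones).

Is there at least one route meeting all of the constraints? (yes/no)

d4 must be visited but has only one open neighbour (c4), and it is neither the start nor the goal — the route would have to enter and leave through c4, re-entering it.

no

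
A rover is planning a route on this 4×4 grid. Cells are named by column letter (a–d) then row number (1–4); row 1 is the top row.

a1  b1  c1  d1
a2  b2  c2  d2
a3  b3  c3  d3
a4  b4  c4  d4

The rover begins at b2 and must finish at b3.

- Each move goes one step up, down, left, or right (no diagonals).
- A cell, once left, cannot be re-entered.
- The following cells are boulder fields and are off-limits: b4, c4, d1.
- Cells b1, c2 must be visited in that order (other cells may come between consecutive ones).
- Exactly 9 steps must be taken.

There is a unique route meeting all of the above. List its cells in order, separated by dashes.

b2 - a2 - a1 - b1 - c1 - c2 - d2 - d3 - c3 - b3

The waypoints must appear in the order b1, c2, with no cell reused.
Route from b2: left to a2, up to a1, 2× right (reaching c1), down to c2, right to d2, down to d3, 2× left (reaching b3) — 9 moves in all.
Check: order respected (b1 at step 3, c2 at step 5); 9 moves as required.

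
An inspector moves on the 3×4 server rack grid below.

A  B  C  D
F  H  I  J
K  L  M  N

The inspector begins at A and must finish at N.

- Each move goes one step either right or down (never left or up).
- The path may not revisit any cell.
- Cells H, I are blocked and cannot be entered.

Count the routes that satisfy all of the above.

2

A right/down-only route from A to N makes exactly 2 down-moves and 3 right-moves in some order.
With no other constraints that would be C(5,2) = 10 routes.
Subtract routes through each blocked cell (inclusion–exclusion for overlaps): − through H: 6 − through I: 6 + through H&I: 4 → 2.
That gives 2 routes.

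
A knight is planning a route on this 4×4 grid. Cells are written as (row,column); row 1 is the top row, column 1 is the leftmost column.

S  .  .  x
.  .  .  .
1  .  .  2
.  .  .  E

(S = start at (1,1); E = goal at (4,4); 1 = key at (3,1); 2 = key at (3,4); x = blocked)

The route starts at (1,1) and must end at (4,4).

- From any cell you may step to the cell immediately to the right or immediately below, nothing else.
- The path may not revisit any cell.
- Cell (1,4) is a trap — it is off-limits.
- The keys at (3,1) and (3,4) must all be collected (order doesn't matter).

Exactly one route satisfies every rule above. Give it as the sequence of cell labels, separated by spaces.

(1,1) (2,1) (3,1) (3,2) (3,3) (3,4) (4,4)

Moves only go right or down, so the column and row indices never decrease.
Route from (1,1): down 2 to (3,1), right 3 to (3,4), down 1 to (4,4) — 6 moves in all.
Check: all required cells visited.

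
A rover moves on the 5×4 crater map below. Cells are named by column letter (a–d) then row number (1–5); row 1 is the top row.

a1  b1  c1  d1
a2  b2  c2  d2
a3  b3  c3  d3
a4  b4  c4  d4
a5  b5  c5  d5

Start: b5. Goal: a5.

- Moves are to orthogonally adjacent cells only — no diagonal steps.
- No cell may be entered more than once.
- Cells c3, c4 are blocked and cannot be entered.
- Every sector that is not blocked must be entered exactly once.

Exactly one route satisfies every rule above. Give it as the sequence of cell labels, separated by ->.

b5 -> c5 -> d5 -> d4 -> d3 -> d2 -> d1 -> c1 -> c2 -> b2 -> b1 -> a1 -> a2 -> a3 -> b3 -> b4 -> a4 -> a5

Need to visit all 18 open cells exactly once, starting at b5 and ending at a5.
Route from b5: 2× right (reaching d5), 4× up (reaching d1), left to c1, down to c2, left to b2, up to b1, left to a1, 2× down (reaching a3), right to b3, down to b4, left to a4, down to a5 — 17 moves in all.
Check: all 18 open cells covered.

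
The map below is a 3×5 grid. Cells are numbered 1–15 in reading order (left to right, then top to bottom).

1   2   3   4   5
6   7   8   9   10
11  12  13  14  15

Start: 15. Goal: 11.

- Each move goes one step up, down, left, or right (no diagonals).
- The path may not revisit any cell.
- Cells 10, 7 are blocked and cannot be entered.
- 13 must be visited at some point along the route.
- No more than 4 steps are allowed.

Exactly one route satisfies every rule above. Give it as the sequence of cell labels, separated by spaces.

The budget equals the shortest possible length, so every move has to be on a shortest route through the required cells.
Route from 15: 4× left (reaching 11) — 4 moves in all.
Check: all required cells visited; 4 ≤ 4 moves.

15 14 13 12 11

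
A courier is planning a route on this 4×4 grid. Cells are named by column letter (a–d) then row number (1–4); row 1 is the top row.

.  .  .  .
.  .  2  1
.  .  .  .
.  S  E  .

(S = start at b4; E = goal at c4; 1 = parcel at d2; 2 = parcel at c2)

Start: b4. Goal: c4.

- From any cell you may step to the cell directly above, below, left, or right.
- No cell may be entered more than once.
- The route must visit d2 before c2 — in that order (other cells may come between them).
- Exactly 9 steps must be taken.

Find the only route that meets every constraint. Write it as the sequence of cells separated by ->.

b4 -> b3 -> b2 -> b1 -> c1 -> d1 -> d2 -> c2 -> c3 -> c4

The waypoints must appear in the order d2, c2, with no cell reused.
Route from b4: 3× up (reaching b1), 2× right (reaching d1), down to d2, left to c2, 2× down (reaching c4) — 9 moves in all.
Check: order respected (1 at step 6, 2 at step 7); 9 moves as required.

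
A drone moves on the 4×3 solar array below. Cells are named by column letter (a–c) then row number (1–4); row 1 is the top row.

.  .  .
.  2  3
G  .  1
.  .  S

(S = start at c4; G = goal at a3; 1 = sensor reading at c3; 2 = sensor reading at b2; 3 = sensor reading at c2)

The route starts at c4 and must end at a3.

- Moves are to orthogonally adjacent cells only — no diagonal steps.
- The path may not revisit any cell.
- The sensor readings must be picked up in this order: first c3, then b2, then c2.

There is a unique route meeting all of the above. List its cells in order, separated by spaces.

c4 c3 b3 b2 c2 c1 b1 a1 a2 a3

The waypoints must appear in the order c3, b2, c2, with no cell reused.
Route from c4: up 1 to c3, left 1 to b3, up 1 to b2, right 1 to c2, up 1 to c1, left 2 to a1, down 2 to a3 — 9 moves in all.
Check: order respected (1 at step 1, 2 at step 3, 3 at step 4).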